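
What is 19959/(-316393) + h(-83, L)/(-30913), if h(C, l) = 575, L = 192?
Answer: -798918542/9780656809 ≈ -0.081684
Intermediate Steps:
19959/(-316393) + h(-83, L)/(-30913) = 19959/(-316393) + 575/(-30913) = 19959*(-1/316393) + 575*(-1/30913) = -19959/316393 - 575/30913 = -798918542/9780656809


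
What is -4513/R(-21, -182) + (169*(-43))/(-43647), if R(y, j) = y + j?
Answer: 198454112/8860341 ≈ 22.398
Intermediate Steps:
R(y, j) = j + y
-4513/R(-21, -182) + (169*(-43))/(-43647) = -4513/(-182 - 21) + (169*(-43))/(-43647) = -4513/(-203) - 7267*(-1/43647) = -4513*(-1/203) + 7267/43647 = 4513/203 + 7267/43647 = 198454112/8860341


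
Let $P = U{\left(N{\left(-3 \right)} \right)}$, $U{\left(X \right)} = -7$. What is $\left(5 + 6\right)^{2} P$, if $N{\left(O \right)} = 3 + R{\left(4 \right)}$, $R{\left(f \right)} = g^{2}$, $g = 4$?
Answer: $-847$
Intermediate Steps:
$R{\left(f \right)} = 16$ ($R{\left(f \right)} = 4^{2} = 16$)
$N{\left(O \right)} = 19$ ($N{\left(O \right)} = 3 + 16 = 19$)
$P = -7$
$\left(5 + 6\right)^{2} P = \left(5 + 6\right)^{2} \left(-7\right) = 11^{2} \left(-7\right) = 121 \left(-7\right) = -847$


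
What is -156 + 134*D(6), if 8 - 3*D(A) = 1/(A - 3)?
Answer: 1678/9 ≈ 186.44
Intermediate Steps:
D(A) = 8/3 - 1/(3*(-3 + A)) (D(A) = 8/3 - 1/(3*(A - 3)) = 8/3 - 1/(3*(-3 + A)))
-156 + 134*D(6) = -156 + 134*((-25 + 8*6)/(3*(-3 + 6))) = -156 + 134*((⅓)*(-25 + 48)/3) = -156 + 134*((⅓)*(⅓)*23) = -156 + 134*(23/9) = -156 + 3082/9 = 1678/9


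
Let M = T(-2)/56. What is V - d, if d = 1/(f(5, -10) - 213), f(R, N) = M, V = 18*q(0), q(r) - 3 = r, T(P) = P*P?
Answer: 160988/2981 ≈ 54.005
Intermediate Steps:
T(P) = P**2
q(r) = 3 + r
V = 54 (V = 18*(3 + 0) = 18*3 = 54)
M = 1/14 (M = (-2)**2/56 = 4*(1/56) = 1/14 ≈ 0.071429)
f(R, N) = 1/14
d = -14/2981 (d = 1/(1/14 - 213) = 1/(-2981/14) = -14/2981 ≈ -0.0046964)
V - d = 54 - 1*(-14/2981) = 54 + 14/2981 = 160988/2981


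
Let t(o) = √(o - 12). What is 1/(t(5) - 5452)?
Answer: -5452/29724311 - I*√7/29724311 ≈ -0.00018342 - 8.901e-8*I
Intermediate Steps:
t(o) = √(-12 + o)
1/(t(5) - 5452) = 1/(√(-12 + 5) - 5452) = 1/(√(-7) - 5452) = 1/(I*√7 - 5452) = 1/(-5452 + I*√7)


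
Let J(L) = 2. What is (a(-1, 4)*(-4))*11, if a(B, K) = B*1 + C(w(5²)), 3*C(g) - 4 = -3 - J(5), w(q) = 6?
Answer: 176/3 ≈ 58.667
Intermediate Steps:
C(g) = -⅓ (C(g) = 4/3 + (-3 - 1*2)/3 = 4/3 + (-3 - 2)/3 = 4/3 + (⅓)*(-5) = 4/3 - 5/3 = -⅓)
a(B, K) = -⅓ + B (a(B, K) = B*1 - ⅓ = B - ⅓ = -⅓ + B)
(a(-1, 4)*(-4))*11 = ((-⅓ - 1)*(-4))*11 = -4/3*(-4)*11 = (16/3)*11 = 176/3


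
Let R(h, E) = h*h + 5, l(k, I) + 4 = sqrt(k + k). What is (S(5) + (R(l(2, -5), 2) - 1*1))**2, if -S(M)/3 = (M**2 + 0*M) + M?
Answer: 6724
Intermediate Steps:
l(k, I) = -4 + sqrt(2)*sqrt(k) (l(k, I) = -4 + sqrt(k + k) = -4 + sqrt(2*k) = -4 + sqrt(2)*sqrt(k))
R(h, E) = 5 + h**2 (R(h, E) = h**2 + 5 = 5 + h**2)
S(M) = -3*M - 3*M**2 (S(M) = -3*((M**2 + 0*M) + M) = -3*((M**2 + 0) + M) = -3*(M**2 + M) = -3*(M + M**2) = -3*M - 3*M**2)
(S(5) + (R(l(2, -5), 2) - 1*1))**2 = (-3*5*(1 + 5) + ((5 + (-4 + sqrt(2)*sqrt(2))**2) - 1*1))**2 = (-3*5*6 + ((5 + (-4 + 2)**2) - 1))**2 = (-90 + ((5 + (-2)**2) - 1))**2 = (-90 + ((5 + 4) - 1))**2 = (-90 + (9 - 1))**2 = (-90 + 8)**2 = (-82)**2 = 6724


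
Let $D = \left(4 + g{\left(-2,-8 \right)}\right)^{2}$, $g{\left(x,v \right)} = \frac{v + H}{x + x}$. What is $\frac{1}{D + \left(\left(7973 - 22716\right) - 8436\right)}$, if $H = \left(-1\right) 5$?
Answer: $- \frac{16}{370023} \approx -4.3241 \cdot 10^{-5}$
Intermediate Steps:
$H = -5$
$g{\left(x,v \right)} = \frac{-5 + v}{2 x}$ ($g{\left(x,v \right)} = \frac{v - 5}{x + x} = \frac{-5 + v}{2 x}$)
$D = \frac{841}{16}$ ($D = \left(4 + \frac{-5 - 8}{2 \left(-2\right)}\right)^{2} = \left(4 + \frac{1}{2} \left(- \frac{1}{2}\right) \left(-13\right)\right)^{2} = \left(4 + \frac{13}{4}\right)^{2} = \left(\frac{29}{4}\right)^{2} = \frac{841}{16} \approx 52.563$)
$\frac{1}{D + \left(\left(7973 - 22716\right) - 8436\right)} = \frac{1}{\frac{841}{16} + \left(\left(7973 - 22716\right) - 8436\right)} = \frac{1}{\frac{841}{16} - 23179} = \frac{1}{- \frac{370023}{16}} = - \frac{16}{370023}$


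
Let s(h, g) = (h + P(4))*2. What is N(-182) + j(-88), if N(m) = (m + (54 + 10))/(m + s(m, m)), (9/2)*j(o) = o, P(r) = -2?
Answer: -47869/2475 ≈ -19.341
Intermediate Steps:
s(h, g) = -4 + 2*h (s(h, g) = (h - 2)*2 = (-2 + h)*2 = -4 + 2*h)
j(o) = 2*o/9
N(m) = (64 + m)/(-4 + 3*m) (N(m) = (m + (54 + 10))/(m + (-4 + 2*m)) = (m + 64)/(-4 + 3*m) = (64 + m)/(-4 + 3*m))
N(-182) + j(-88) = (64 - 182)/(-4 + 3*(-182)) + (2/9)*(-88) = -118/(-4 - 546) - 176/9 = -118/(-550) - 176/9 = -1/550*(-118) - 176/9 = 59/275 - 176/9 = -47869/2475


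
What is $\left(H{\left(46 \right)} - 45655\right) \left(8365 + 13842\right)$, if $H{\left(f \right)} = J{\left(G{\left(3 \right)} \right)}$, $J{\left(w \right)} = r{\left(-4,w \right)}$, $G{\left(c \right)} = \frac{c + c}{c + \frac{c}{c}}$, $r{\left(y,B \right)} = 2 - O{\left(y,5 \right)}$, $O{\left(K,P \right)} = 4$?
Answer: $-1013904999$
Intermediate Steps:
$r{\left(y,B \right)} = -2$ ($r{\left(y,B \right)} = 2 - 4 = -2$)
$G{\left(c \right)} = \frac{2 c}{1 + c}$ ($G{\left(c \right)} = \frac{2 c}{c + 1} = \frac{2 c}{1 + c}$)
$J{\left(w \right)} = -2$
$H{\left(f \right)} = -2$
$\left(H{\left(46 \right)} - 45655\right) \left(8365 + 13842\right) = \left(-2 - 45655\right) \left(8365 + 13842\right) = \left(-45657\right) 22207 = -1013904999$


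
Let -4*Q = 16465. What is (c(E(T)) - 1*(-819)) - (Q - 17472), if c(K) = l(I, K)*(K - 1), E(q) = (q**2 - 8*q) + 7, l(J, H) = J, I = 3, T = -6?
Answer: 90709/4 ≈ 22677.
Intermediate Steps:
Q = -16465/4 (Q = -1/4*16465 = -16465/4 ≈ -4116.3)
E(q) = 7 + q**2 - 8*q
c(K) = -3 + 3*K (c(K) = 3*(K - 1) = 3*(-1 + K) = -3 + 3*K)
(c(E(T)) - 1*(-819)) - (Q - 17472) = ((-3 + 3*(7 + (-6)**2 - 8*(-6))) - 1*(-819)) - (-16465/4 - 17472) = ((-3 + 3*(7 + 36 + 48)) + 819) - 1*(-86353/4) = ((-3 + 3*91) + 819) + 86353/4 = ((-3 + 273) + 819) + 86353/4 = (270 + 819) + 86353/4 = 1089 + 86353/4 = 90709/4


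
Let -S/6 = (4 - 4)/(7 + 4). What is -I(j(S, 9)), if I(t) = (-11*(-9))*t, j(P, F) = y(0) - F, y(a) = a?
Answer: 891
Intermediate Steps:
S = 0 (S = -6*(4 - 4)/(7 + 4) = -0/11 = -6*0 = 0)
j(P, F) = -F (j(P, F) = 0 - F = -F)
I(t) = 99*t
-I(j(S, 9)) = -99*(-1*9) = -99*(-9) = -1*(-891) = 891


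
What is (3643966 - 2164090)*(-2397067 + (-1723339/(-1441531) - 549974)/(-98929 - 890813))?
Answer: -843529228176129158126234/237790629167 ≈ -3.5474e+12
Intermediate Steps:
(3643966 - 2164090)*(-2397067 + (-1723339/(-1441531) - 549974)/(-98929 - 890813)) = 1479876*(-2397067 + (-1723339*(-1/1441531) - 549974)/(-989742)) = 1479876*(-2397067 + (1723339/1441531 - 549974)*(-1/989742)) = 1479876*(-2397067 - 792802846855/1441531*(-1/989742)) = 1479876*(-2397067 + 792802846855/1426743775002) = 1479876*(-3419999627709872279/1426743775002) = -843529228176129158126234/237790629167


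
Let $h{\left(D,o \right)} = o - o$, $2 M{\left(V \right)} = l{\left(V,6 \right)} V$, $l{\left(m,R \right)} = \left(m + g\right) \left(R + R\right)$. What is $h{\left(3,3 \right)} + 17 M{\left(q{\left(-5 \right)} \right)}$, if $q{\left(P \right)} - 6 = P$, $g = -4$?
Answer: $-306$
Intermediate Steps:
$l{\left(m,R \right)} = 2 R \left(-4 + m\right)$ ($l{\left(m,R \right)} = \left(m - 4\right) \left(R + R\right) = \left(-4 + m\right) 2 R = 2 R \left(-4 + m\right)$)
$q{\left(P \right)} = 6 + P$
$M{\left(V \right)} = \frac{V \left(-48 + 12 V\right)}{2}$ ($M{\left(V \right)} = \frac{2 \cdot 6 \left(-4 + V\right) V}{2} = \frac{\left(-48 + 12 V\right) V}{2} = \frac{V \left(-48 + 12 V\right)}{2}$)
$h{\left(D,o \right)} = 0$
$h{\left(3,3 \right)} + 17 M{\left(q{\left(-5 \right)} \right)} = 0 + 17 \cdot 6 \left(6 - 5\right) \left(-4 + \left(6 - 5\right)\right) = 0 + 17 \cdot 6 \cdot 1 \left(-4 + 1\right) = 0 + 17 \cdot 6 \cdot 1 \left(-3\right) = 0 + 17 \left(-18\right) = 0 - 306 = -306$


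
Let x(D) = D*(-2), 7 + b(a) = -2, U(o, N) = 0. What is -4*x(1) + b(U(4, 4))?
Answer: -1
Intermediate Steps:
b(a) = -9 (b(a) = -7 - 2 = -9)
x(D) = -2*D
-4*x(1) + b(U(4, 4)) = -(-8) - 9 = -4*(-2) - 9 = 8 - 9 = -1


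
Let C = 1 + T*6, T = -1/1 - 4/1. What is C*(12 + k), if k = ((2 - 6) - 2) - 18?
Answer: 348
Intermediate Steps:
T = -5 (T = -1*1 - 4*1 = -1 - 4 = -5)
C = -29 (C = 1 - 5*6 = 1 - 30 = -29)
k = -24 (k = (-4 - 2) - 18 = -6 - 18 = -24)
C*(12 + k) = -29*(12 - 24) = -29*(-12) = 348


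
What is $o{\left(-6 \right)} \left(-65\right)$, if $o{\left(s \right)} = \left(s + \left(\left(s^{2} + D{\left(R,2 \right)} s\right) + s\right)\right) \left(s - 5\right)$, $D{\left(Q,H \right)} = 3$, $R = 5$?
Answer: $4290$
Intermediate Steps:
$o{\left(s \right)} = \left(-5 + s\right) \left(s^{2} + 5 s\right)$ ($o{\left(s \right)} = \left(s + \left(\left(s^{2} + 3 s\right) + s\right)\right) \left(s - 5\right) = \left(s + \left(s^{2} + 4 s\right)\right) \left(-5 + s\right) = \left(s^{2} + 5 s\right) \left(-5 + s\right) = \left(-5 + s\right) \left(s^{2} + 5 s\right)$)
$o{\left(-6 \right)} \left(-65\right) = - 6 \left(-25 + \left(-6\right)^{2}\right) \left(-65\right) = - 6 \left(-25 + 36\right) \left(-65\right) = \left(-6\right) 11 \left(-65\right) = \left(-66\right) \left(-65\right) = 4290$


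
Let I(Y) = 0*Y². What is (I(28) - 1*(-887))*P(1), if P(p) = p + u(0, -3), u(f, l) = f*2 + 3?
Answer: 3548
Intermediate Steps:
u(f, l) = 3 + 2*f (u(f, l) = 2*f + 3 = 3 + 2*f)
I(Y) = 0
P(p) = 3 + p (P(p) = p + (3 + 2*0) = p + (3 + 0) = p + 3 = 3 + p)
(I(28) - 1*(-887))*P(1) = (0 - 1*(-887))*(3 + 1) = (0 + 887)*4 = 887*4 = 3548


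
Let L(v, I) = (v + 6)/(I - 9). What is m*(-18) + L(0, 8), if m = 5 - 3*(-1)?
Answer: -150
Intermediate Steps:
L(v, I) = (6 + v)/(-9 + I)
m = 8 (m = 5 + 3 = 8)
m*(-18) + L(0, 8) = 8*(-18) + (6 + 0)/(-9 + 8) = -144 + 6/(-1) = -144 - 1*6 = -144 - 6 = -150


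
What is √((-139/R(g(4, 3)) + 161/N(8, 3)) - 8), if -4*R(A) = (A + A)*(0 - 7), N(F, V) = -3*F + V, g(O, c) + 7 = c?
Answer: I*√10122/42 ≈ 2.3954*I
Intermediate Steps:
g(O, c) = -7 + c
N(F, V) = V - 3*F
R(A) = 7*A/2 (R(A) = -(A + A)*(0 - 7)/4 = -2*A*(-7)/4 = -(-7)*A/2 = 7*A/2)
√((-139/R(g(4, 3)) + 161/N(8, 3)) - 8) = √((-139*2/(7*(-7 + 3)) + 161/(3 - 3*8)) - 8) = √((-139/((7/2)*(-4)) + 161/(3 - 24)) - 8) = √((-139/(-14) + 161/(-21)) - 8) = √((-139*(-1/14) + 161*(-1/21)) - 8) = √((139/14 - 23/3) - 8) = √(95/42 - 8) = √(-241/42) = I*√10122/42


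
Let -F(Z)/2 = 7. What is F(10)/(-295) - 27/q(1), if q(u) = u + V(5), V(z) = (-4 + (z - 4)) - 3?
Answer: 1607/295 ≈ 5.4475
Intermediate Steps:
F(Z) = -14 (F(Z) = -2*7 = -14)
V(z) = -11 + z (V(z) = (-4 + (-4 + z)) - 3 = (-8 + z) - 3 = -11 + z)
q(u) = -6 + u (q(u) = u + (-11 + 5) = u - 6 = -6 + u)
F(10)/(-295) - 27/q(1) = -14/(-295) - 27/(-6 + 1) = -14*(-1/295) - 27/(-5) = 14/295 - 27*(-⅕) = 14/295 + 27/5 = 1607/295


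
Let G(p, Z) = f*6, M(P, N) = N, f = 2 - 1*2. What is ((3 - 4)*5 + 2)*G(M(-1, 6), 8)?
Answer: 0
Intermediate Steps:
f = 0 (f = 2 - 2 = 0)
G(p, Z) = 0 (G(p, Z) = 0*6 = 0)
((3 - 4)*5 + 2)*G(M(-1, 6), 8) = ((3 - 4)*5 + 2)*0 = (-1*5 + 2)*0 = (-5 + 2)*0 = -3*0 = 0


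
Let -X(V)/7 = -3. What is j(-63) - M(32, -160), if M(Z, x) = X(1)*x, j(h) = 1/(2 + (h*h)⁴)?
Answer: 833803421698877281/248155780267523 ≈ 3360.0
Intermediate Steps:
X(V) = 21 (X(V) = -7*(-3) = 21)
j(h) = 1/(2 + h⁸) (j(h) = 1/(2 + (h²)⁴) = 1/(2 + h⁸))
M(Z, x) = 21*x
j(-63) - M(32, -160) = 1/(2 + (-63)⁸) - 21*(-160) = 1/(2 + 248155780267521) - 1*(-3360) = 1/248155780267523 + 3360 = 833803421698877281/248155780267523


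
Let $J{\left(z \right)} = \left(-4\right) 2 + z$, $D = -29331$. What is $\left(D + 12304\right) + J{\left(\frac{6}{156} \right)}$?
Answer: $- \frac{442909}{26} \approx -17035.0$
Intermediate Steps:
$J{\left(z \right)} = -8 + z$
$\left(D + 12304\right) + J{\left(\frac{6}{156} \right)} = \left(-29331 + 12304\right) - \left(8 - \frac{6}{156}\right) = -17027 + \left(-8 + 6 \cdot \frac{1}{156}\right) = -17027 + \left(-8 + \frac{1}{26}\right) = -17027 - \frac{207}{26} = - \frac{442909}{26}$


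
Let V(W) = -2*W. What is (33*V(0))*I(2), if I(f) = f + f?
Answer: 0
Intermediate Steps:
I(f) = 2*f
(33*V(0))*I(2) = (33*(-2*0))*(2*2) = (33*0)*4 = 0*4 = 0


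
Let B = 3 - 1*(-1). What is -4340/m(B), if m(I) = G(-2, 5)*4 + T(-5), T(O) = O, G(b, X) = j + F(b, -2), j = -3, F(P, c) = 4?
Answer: 4340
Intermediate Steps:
B = 4 (B = 3 + 1 = 4)
G(b, X) = 1 (G(b, X) = -3 + 4 = 1)
m(I) = -1 (m(I) = 1*4 - 5 = 4 - 5 = -1)
-4340/m(B) = -4340/(-1) = -4340*(-1) = -620*(-7) = 4340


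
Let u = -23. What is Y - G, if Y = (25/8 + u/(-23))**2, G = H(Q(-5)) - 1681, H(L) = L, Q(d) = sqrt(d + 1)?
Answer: 108673/64 - 2*I ≈ 1698.0 - 2.0*I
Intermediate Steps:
Q(d) = sqrt(1 + d)
G = -1681 + 2*I (G = sqrt(1 - 5) - 1681 = sqrt(-4) - 1681 = 2*I - 1681 = -1681 + 2*I ≈ -1681.0 + 2.0*I)
Y = 1089/64 (Y = (25/8 - 23/(-23))**2 = (25*(1/8) - 23*(-1/23))**2 = (25/8 + 1)**2 = (33/8)**2 = 1089/64 ≈ 17.016)
Y - G = 1089/64 - (-1681 + 2*I) = 1089/64 + (1681 - 2*I) = 108673/64 - 2*I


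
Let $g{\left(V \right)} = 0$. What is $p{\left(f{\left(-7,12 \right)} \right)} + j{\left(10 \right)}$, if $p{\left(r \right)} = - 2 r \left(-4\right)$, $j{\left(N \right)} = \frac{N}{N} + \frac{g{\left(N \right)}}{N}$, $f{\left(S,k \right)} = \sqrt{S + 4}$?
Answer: $1 + 8 i \sqrt{3} \approx 1.0 + 13.856 i$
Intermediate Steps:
$f{\left(S,k \right)} = \sqrt{4 + S}$
$j{\left(N \right)} = 1$ ($j{\left(N \right)} = \frac{N}{N} + \frac{0}{N} = 1 + 0 = 1$)
$p{\left(r \right)} = 8 r$
$p{\left(f{\left(-7,12 \right)} \right)} + j{\left(10 \right)} = 8 \sqrt{4 - 7} + 1 = 8 \sqrt{-3} + 1 = 8 i \sqrt{3} + 1 = 1 + 8 i \sqrt{3}$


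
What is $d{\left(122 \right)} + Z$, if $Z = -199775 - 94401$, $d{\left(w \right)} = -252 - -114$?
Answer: $-294314$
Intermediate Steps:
$d{\left(w \right)} = -138$ ($d{\left(w \right)} = -252 + 114 = -138$)
$Z = -294176$ ($Z = -199775 - 94401 = -294176$)
$d{\left(122 \right)} + Z = -138 - 294176 = -294314$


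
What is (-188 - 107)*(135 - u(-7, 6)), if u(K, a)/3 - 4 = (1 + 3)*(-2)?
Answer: -43365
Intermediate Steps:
u(K, a) = -12 (u(K, a) = 12 + 3*((1 + 3)*(-2)) = 12 + 3*(4*(-2)) = 12 + 3*(-8) = 12 - 24 = -12)
(-188 - 107)*(135 - u(-7, 6)) = (-188 - 107)*(135 - 1*(-12)) = -295*(135 + 12) = -295*147 = -43365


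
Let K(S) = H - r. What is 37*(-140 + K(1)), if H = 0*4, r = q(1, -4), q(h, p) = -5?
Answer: -4995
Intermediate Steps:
r = -5
H = 0
K(S) = 5 (K(S) = 0 - 1*(-5) = 0 + 5 = 5)
37*(-140 + K(1)) = 37*(-140 + 5) = 37*(-135) = -4995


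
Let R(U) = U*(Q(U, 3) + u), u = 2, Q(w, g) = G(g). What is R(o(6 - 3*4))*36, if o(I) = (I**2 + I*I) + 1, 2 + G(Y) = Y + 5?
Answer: 21024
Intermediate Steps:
G(Y) = 3 + Y (G(Y) = -2 + (Y + 5) = -2 + (5 + Y) = 3 + Y)
Q(w, g) = 3 + g
o(I) = 1 + 2*I**2 (o(I) = (I**2 + I**2) + 1 = 2*I**2 + 1 = 1 + 2*I**2)
R(U) = 8*U (R(U) = U*((3 + 3) + 2) = U*(6 + 2) = U*8 = 8*U)
R(o(6 - 3*4))*36 = (8*(1 + 2*(6 - 3*4)**2))*36 = (8*(1 + 2*(6 - 12)**2))*36 = (8*(1 + 2*(-6)**2))*36 = (8*(1 + 2*36))*36 = (8*(1 + 72))*36 = (8*73)*36 = 584*36 = 21024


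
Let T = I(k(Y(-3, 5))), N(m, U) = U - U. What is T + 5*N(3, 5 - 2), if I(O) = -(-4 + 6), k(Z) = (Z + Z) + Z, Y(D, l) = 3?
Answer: -2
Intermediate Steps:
k(Z) = 3*Z (k(Z) = 2*Z + Z = 3*Z)
N(m, U) = 0
I(O) = -2 (I(O) = -1*2 = -2)
T = -2
T + 5*N(3, 5 - 2) = -2 + 5*0 = -2 + 0 = -2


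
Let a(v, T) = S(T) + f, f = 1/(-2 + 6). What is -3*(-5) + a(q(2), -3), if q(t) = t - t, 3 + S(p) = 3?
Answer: 61/4 ≈ 15.250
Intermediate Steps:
S(p) = 0 (S(p) = -3 + 3 = 0)
q(t) = 0
f = 1/4 ≈ 0.25000
a(v, T) = 1/4 (a(v, T) = 0 + 1/4 = 1/4)
-3*(-5) + a(q(2), -3) = -3*(-5) + 1/4 = 15 + 1/4 = 61/4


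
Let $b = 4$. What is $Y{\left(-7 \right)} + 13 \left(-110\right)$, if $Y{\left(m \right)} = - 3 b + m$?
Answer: $-1449$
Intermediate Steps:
$Y{\left(m \right)} = -12 + m$ ($Y{\left(m \right)} = \left(-3\right) 4 + m = -12 + m$)
$Y{\left(-7 \right)} + 13 \left(-110\right) = \left(-12 - 7\right) + 13 \left(-110\right) = -19 - 1430 = -1449$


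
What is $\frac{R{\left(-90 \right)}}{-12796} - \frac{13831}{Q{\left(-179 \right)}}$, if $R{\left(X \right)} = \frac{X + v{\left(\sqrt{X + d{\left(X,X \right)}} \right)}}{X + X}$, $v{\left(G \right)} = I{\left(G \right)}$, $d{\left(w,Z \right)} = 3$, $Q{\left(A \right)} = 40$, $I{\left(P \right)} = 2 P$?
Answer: $- \frac{22122687}{63980} + \frac{i \sqrt{87}}{1151640} \approx -345.77 + 8.0992 \cdot 10^{-6} i$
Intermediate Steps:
$v{\left(G \right)} = 2 G$
$R{\left(X \right)} = \frac{X + 2 \sqrt{3 + X}}{2 X}$ ($R{\left(X \right)} = \frac{X + 2 \sqrt{X + 3}}{X + X} = \frac{X + 2 \sqrt{3 + X}}{2 X}$)
$\frac{R{\left(-90 \right)}}{-12796} - \frac{13831}{Q{\left(-179 \right)}} = \frac{\frac{1}{-90} \left(\sqrt{3 - 90} + \frac{1}{2} \left(-90\right)\right)}{-12796} - \frac{13831}{40} = - \frac{\sqrt{-87} - 45}{90} \left(- \frac{1}{12796}\right) - \frac{13831}{40} = - \frac{i \sqrt{87} - 45}{90} \left(- \frac{1}{12796}\right) - \frac{13831}{40} = - \frac{-45 + i \sqrt{87}}{90} \left(- \frac{1}{12796}\right) - \frac{13831}{40} = \left(\frac{1}{2} - \frac{i \sqrt{87}}{90}\right) \left(- \frac{1}{12796}\right) - \frac{13831}{40} = \left(- \frac{1}{25592} + \frac{i \sqrt{87}}{1151640}\right) - \frac{13831}{40} = - \frac{22122687}{63980} + \frac{i \sqrt{87}}{1151640}$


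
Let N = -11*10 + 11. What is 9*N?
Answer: -891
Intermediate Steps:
N = -99 (N = -110 + 11 = -99)
9*N = 9*(-99) = -891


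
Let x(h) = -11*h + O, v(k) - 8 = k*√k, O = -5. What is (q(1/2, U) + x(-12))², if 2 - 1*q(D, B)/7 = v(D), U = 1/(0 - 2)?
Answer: 57849/8 - 595*√2/2 ≈ 6810.4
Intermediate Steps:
v(k) = 8 + k^(3/2) (v(k) = 8 + k*√k = 8 + k^(3/2))
x(h) = -5 - 11*h (x(h) = -11*h - 5 = -5 - 11*h)
U = -½ (U = 1/(-2) = -½ ≈ -0.50000)
q(D, B) = -42 - 7*D^(3/2) (q(D, B) = 14 - 7*(8 + D^(3/2)) = 14 + (-56 - 7*D^(3/2)) = -42 - 7*D^(3/2))
(q(1/2, U) + x(-12))² = ((-42 - 7*√2/4) + (-5 - 11*(-12)))² = ((-42 - 7*√2/4) + (-5 + 132))² = ((-42 - 7*√2/4) + 127)² = (85 - 7*√2/4)²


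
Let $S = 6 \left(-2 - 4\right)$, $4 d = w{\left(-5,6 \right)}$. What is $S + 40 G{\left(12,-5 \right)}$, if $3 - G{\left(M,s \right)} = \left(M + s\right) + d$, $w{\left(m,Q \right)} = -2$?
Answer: $-176$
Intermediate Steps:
$d = - \frac{1}{2}$ ($d = \frac{1}{4} \left(-2\right) = - \frac{1}{2} \approx -0.5$)
$G{\left(M,s \right)} = \frac{7}{2} - M - s$ ($G{\left(M,s \right)} = 3 - \left(\left(M + s\right) - \frac{1}{2}\right) = 3 - \left(- \frac{1}{2} + M + s\right) = \frac{7}{2} - M - s$)
$S = -36$ ($S = 6 \left(-6\right) = -36$)
$S + 40 G{\left(12,-5 \right)} = -36 + 40 \left(\frac{7}{2} - 12 - -5\right) = -36 + 40 \left(\frac{7}{2} - 12 + 5\right) = -36 + 40 \left(- \frac{7}{2}\right) = -36 - 140 = -176$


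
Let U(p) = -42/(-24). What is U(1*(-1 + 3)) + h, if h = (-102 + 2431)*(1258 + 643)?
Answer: 17709723/4 ≈ 4.4274e+6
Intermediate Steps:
U(p) = 7/4 (U(p) = -42*(-1/24) = 7/4)
h = 4427429 (h = 2329*1901 = 4427429)
U(1*(-1 + 3)) + h = 7/4 + 4427429 = 17709723/4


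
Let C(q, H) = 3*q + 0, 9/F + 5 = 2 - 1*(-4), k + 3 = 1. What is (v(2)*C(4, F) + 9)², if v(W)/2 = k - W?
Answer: 7569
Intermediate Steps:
k = -2 (k = -3 + 1 = -2)
F = 9 (F = 9/(-5 + (2 - 1*(-4))) = 9/(-5 + (2 + 4)) = 9/(-5 + 6) = 9/1 = 9*1 = 9)
v(W) = -4 - 2*W (v(W) = 2*(-2 - W) = -4 - 2*W)
C(q, H) = 3*q
(v(2)*C(4, F) + 9)² = ((-4 - 2*2)*(3*4) + 9)² = ((-4 - 4)*12 + 9)² = (-8*12 + 9)² = (-96 + 9)² = (-87)² = 7569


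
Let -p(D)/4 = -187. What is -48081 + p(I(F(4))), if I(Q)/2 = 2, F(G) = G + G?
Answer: -47333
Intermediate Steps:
F(G) = 2*G
I(Q) = 4 (I(Q) = 2*2 = 4)
p(D) = 748 (p(D) = -4*(-187) = 748)
-48081 + p(I(F(4))) = -48081 + 748 = -47333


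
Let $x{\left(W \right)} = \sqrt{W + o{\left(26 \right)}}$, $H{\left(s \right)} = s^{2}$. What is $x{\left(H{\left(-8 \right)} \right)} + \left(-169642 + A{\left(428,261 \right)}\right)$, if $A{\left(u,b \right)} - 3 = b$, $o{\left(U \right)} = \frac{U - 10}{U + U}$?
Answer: $-169378 + \frac{2 \sqrt{2717}}{13} \approx -1.6937 \cdot 10^{5}$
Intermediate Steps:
$o{\left(U \right)} = \frac{-10 + U}{2 U}$
$A{\left(u,b \right)} = 3 + b$
$x{\left(W \right)} = \sqrt{\frac{4}{13} + W}$ ($x{\left(W \right)} = \sqrt{W + \frac{-10 + 26}{2 \cdot 26}} = \sqrt{W + \frac{1}{2} \cdot \frac{1}{26} \cdot 16} = \sqrt{W + \frac{4}{13}} = \sqrt{\frac{4}{13} + W}$)
$x{\left(H{\left(-8 \right)} \right)} + \left(-169642 + A{\left(428,261 \right)}\right) = \frac{\sqrt{52 + 169 \left(-8\right)^{2}}}{13} + \left(-169642 + \left(3 + 261\right)\right) = \frac{\sqrt{52 + 169 \cdot 64}}{13} + \left(-169642 + 264\right) = \frac{\sqrt{52 + 10816}}{13} - 169378 = \frac{\sqrt{10868}}{13} - 169378 = \frac{2 \sqrt{2717}}{13} - 169378 = -169378 + \frac{2 \sqrt{2717}}{13}$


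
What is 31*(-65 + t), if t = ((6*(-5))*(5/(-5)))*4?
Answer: 1705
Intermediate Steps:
t = 120 (t = -150*(-1)/5*4 = -30*(-1)*4 = 30*4 = 120)
31*(-65 + t) = 31*(-65 + 120) = 31*55 = 1705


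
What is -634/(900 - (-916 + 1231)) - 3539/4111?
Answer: -4676689/2404935 ≈ -1.9446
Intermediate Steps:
-634/(900 - (-916 + 1231)) - 3539/4111 = -634/(900 - 1*315) - 3539*1/4111 = -634/(900 - 315) - 3539/4111 = -634/585 - 3539/4111 = -4676689/2404935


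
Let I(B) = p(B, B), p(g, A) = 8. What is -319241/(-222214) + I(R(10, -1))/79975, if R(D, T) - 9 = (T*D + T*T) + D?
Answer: 25533076687/17771564650 ≈ 1.4367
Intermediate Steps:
R(D, T) = 9 + D + T² + D*T (R(D, T) = 9 + ((T*D + T*T) + D) = 9 + ((D*T + T²) + D) = 9 + ((T² + D*T) + D) = 9 + (D + T² + D*T) = 9 + D + T² + D*T)
I(B) = 8
-319241/(-222214) + I(R(10, -1))/79975 = -319241/(-222214) + 8/79975 = -319241*(-1/222214) + 8*(1/79975) = 319241/222214 + 8/79975 = 25533076687/17771564650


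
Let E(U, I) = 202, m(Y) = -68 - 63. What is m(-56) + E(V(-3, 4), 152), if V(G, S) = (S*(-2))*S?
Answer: 71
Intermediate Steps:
V(G, S) = -2*S**2 (V(G, S) = (-2*S)*S = -2*S**2)
m(Y) = -131
m(-56) + E(V(-3, 4), 152) = -131 + 202 = 71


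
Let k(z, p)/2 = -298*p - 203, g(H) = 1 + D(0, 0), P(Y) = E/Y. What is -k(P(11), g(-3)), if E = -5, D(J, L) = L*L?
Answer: 1002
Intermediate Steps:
D(J, L) = L²
P(Y) = -5/Y
g(H) = 1 (g(H) = 1 + 0² = 1 + 0 = 1)
k(z, p) = -406 - 596*p (k(z, p) = 2*(-298*p - 203) = 2*(-203 - 298*p) = -406 - 596*p)
-k(P(11), g(-3)) = -(-406 - 596*1) = -(-406 - 596) = -1*(-1002) = 1002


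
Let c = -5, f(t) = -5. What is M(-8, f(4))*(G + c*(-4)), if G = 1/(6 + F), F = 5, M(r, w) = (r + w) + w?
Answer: -3978/11 ≈ -361.64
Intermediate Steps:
M(r, w) = r + 2*w
G = 1/11 (G = 1/(6 + 5) = 1/11 ≈ 0.090909)
M(-8, f(4))*(G + c*(-4)) = (-8 + 2*(-5))*(1/11 - 5*(-4)) = (-8 - 10)*(1/11 + 20) = -18*221/11 = -3978/11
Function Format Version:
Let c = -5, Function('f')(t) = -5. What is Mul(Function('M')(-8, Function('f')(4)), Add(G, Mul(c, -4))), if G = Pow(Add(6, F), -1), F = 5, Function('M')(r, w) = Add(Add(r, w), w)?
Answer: Rational(-3978, 11) ≈ -361.64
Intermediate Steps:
Function('M')(r, w) = Add(r, Mul(2, w))
G = Rational(1, 11) (G = Pow(Add(6, 5), -1) = Pow(11, -1) = Rational(1, 11) ≈ 0.090909)
Mul(Function('M')(-8, Function('f')(4)), Add(G, Mul(c, -4))) = Mul(Add(-8, Mul(2, -5)), Add(Rational(1, 11), Mul(-5, -4))) = Mul(Add(-8, -10), Add(Rational(1, 11), 20)) = Mul(-18, Rational(221, 11)) = Rational(-3978, 11)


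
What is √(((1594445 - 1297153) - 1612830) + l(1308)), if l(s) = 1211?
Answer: 7*I*√26823 ≈ 1146.4*I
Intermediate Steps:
√(((1594445 - 1297153) - 1612830) + l(1308)) = √(((1594445 - 1297153) - 1612830) + 1211) = √((297292 - 1612830) + 1211) = √(-1315538 + 1211) = √(-1314327) = 7*I*√26823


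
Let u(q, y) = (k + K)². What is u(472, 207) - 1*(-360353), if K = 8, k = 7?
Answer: 360578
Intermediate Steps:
u(q, y) = 225 (u(q, y) = (7 + 8)² = 15² = 225)
u(472, 207) - 1*(-360353) = 225 - 1*(-360353) = 225 + 360353 = 360578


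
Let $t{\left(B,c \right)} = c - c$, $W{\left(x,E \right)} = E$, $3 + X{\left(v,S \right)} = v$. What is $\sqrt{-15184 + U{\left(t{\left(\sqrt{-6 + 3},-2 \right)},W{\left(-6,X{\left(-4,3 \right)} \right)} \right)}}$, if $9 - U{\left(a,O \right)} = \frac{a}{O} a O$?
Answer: $5 i \sqrt{607} \approx 123.19 i$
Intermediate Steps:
$X{\left(v,S \right)} = -3 + v$
$t{\left(B,c \right)} = 0$
$U{\left(a,O \right)} = 9 - a^{2}$ ($U{\left(a,O \right)} = 9 - \frac{a}{O} a O = 9 - \frac{a^{2}}{O} O = 9 - a^{2}$)
$\sqrt{-15184 + U{\left(t{\left(\sqrt{-6 + 3},-2 \right)},W{\left(-6,X{\left(-4,3 \right)} \right)} \right)}} = \sqrt{-15184 + \left(9 - 0^{2}\right)} = \sqrt{-15184 + \left(9 - 0\right)} = \sqrt{-15184 + \left(9 + 0\right)} = \sqrt{-15184 + 9} = \sqrt{-15175} = 5 i \sqrt{607}$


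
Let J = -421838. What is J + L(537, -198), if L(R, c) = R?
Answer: -421301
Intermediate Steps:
J + L(537, -198) = -421838 + 537 = -421301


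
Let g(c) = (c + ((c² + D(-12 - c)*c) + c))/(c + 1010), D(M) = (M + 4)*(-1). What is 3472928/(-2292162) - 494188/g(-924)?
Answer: -717467954033/27033376601 ≈ -26.540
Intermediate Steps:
D(M) = -4 - M (D(M) = (4 + M)*(-1) = -4 - M)
g(c) = (c² + 2*c + c*(8 + c))/(1010 + c) (g(c) = (c + ((c² + (-4 - (-12 - c))*c) + c))/(c + 1010) = (c + ((c² + (-4 + (12 + c))*c) + c))/(1010 + c) = (c + ((c² + (8 + c)*c) + c))/(1010 + c) = (c + ((c² + c*(8 + c)) + c))/(1010 + c) = (c + (c + c² + c*(8 + c)))/(1010 + c) = (c² + 2*c + c*(8 + c))/(1010 + c))
3472928/(-2292162) - 494188/g(-924) = 3472928/(-2292162) - 494188*(-(1010 - 924)/(1848*(5 - 924))) = 3472928*(-1/2292162) - 494188/(2*(-924)*(-919)/86) = -1736464/1146081 - 494188/(2*(-924)*(1/86)*(-919)) = -1736464/1146081 - 494188/849156/43 = -1736464/1146081 - 494188*43/849156 = -1736464/1146081 - 5312521/212289 = -717467954033/27033376601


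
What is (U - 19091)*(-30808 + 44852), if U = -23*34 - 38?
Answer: -279630084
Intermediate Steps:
U = -820 (U = -782 - 38 = -820)
(U - 19091)*(-30808 + 44852) = (-820 - 19091)*(-30808 + 44852) = -19911*14044 = -279630084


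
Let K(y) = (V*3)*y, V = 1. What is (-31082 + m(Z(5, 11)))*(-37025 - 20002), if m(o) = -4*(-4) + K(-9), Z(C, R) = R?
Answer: 1773140511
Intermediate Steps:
K(y) = 3*y (K(y) = (1*3)*y = 3*y)
m(o) = -11 (m(o) = -4*(-4) + 3*(-9) = 16 - 27 = -11)
(-31082 + m(Z(5, 11)))*(-37025 - 20002) = (-31082 - 11)*(-37025 - 20002) = -31093*(-57027) = 1773140511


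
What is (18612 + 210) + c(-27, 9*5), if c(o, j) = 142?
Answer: 18964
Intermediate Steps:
(18612 + 210) + c(-27, 9*5) = (18612 + 210) + 142 = 18822 + 142 = 18964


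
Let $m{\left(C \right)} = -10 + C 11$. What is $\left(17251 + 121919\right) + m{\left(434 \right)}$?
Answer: $143934$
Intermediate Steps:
$m{\left(C \right)} = -10 + 11 C$
$\left(17251 + 121919\right) + m{\left(434 \right)} = \left(17251 + 121919\right) + \left(-10 + 11 \cdot 434\right) = 139170 + \left(-10 + 4774\right) = 139170 + 4764 = 143934$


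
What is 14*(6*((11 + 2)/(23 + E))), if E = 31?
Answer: 182/9 ≈ 20.222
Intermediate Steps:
14*(6*((11 + 2)/(23 + E))) = 14*(6*((11 + 2)/(23 + 31))) = 14*(6*(13/54)) = 14*(13/9) = 182/9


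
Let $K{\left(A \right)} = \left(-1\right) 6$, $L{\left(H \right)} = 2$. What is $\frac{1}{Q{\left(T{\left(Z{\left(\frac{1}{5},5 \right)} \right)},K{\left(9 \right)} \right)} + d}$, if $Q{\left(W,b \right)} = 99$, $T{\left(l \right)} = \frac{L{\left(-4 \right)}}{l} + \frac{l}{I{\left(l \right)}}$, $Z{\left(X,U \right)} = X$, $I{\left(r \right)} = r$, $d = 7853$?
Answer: $\frac{1}{7952} \approx 0.00012575$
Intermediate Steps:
$K{\left(A \right)} = -6$
$T{\left(l \right)} = 1 + \frac{2}{l}$ ($T{\left(l \right)} = \frac{2}{l} + \frac{l}{l} = \frac{2}{l} + 1 = 1 + \frac{2}{l}$)
$\frac{1}{Q{\left(T{\left(Z{\left(\frac{1}{5},5 \right)} \right)},K{\left(9 \right)} \right)} + d} = \frac{1}{99 + 7853} = \frac{1}{7952}$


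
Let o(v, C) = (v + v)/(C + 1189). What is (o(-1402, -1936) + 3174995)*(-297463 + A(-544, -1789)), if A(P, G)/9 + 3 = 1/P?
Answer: -383826942493541261/406368 ≈ -9.4453e+11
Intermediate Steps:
A(P, G) = -27 + 9/P
o(v, C) = 2*v/(1189 + C) (o(v, C) = (2*v)/(1189 + C) = 2*v/(1189 + C))
(o(-1402, -1936) + 3174995)*(-297463 + A(-544, -1789)) = (2*(-1402)/(1189 - 1936) + 3174995)*(-297463 + (-27 + 9/(-544))) = (2*(-1402)/(-747) + 3174995)*(-297463 + (-27 + 9*(-1/544))) = (2*(-1402)*(-1/747) + 3174995)*(-297463 + (-27 - 9/544)) = (2804/747 + 3174995)*(-297463 - 14697/544) = (2371724069/747)*(-161834569/544) = -383826942493541261/406368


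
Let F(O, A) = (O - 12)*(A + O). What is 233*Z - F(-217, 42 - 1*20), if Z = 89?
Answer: -23918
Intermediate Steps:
F(O, A) = (-12 + O)*(A + O)
233*Z - F(-217, 42 - 1*20) = 233*89 - ((-217)**2 - 12*(42 - 1*20) - 12*(-217) + (42 - 1*20)*(-217)) = 20737 - (47089 - 12*(42 - 20) + 2604 + (42 - 20)*(-217)) = 20737 - (47089 - 12*22 + 2604 + 22*(-217)) = 20737 - (47089 - 264 + 2604 - 4774) = 20737 - 1*44655 = 20737 - 44655 = -23918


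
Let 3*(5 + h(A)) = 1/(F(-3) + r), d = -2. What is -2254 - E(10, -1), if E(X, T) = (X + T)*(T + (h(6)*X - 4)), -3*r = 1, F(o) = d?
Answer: -12223/7 ≈ -1746.1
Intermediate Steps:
F(o) = -2
r = -1/3 (r = -1/3*1 = -1/3 ≈ -0.33333)
h(A) = -36/7 (h(A) = -5 + 1/(3*(-2 - 1/3)) = -5 + 1/(3*(-7/3)) = -5 + (1/3)*(-3/7) = -5 - 1/7 = -36/7)
E(X, T) = (T + X)*(-4 + T - 36*X/7) (E(X, T) = (X + T)*(T + (-36*X/7 - 4)) = (T + X)*(T + (-4 - 36*X/7)) = (T + X)*(-4 + T - 36*X/7))
-2254 - E(10, -1) = -2254 - ((-1)**2 - 4*(-1) - 4*10 - 36/7*10**2 - 29/7*(-1)*10) = -2254 - (1 + 4 - 40 - 36/7*100 + 290/7) = -2254 - (1 + 4 - 40 - 3600/7 + 290/7) = -2254 - 1*(-3555/7) = -2254 + 3555/7 = -12223/7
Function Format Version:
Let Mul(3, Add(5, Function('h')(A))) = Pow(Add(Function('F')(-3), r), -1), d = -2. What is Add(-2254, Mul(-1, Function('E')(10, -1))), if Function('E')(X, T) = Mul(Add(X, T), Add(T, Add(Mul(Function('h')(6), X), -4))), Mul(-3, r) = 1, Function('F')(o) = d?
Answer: Rational(-12223, 7) ≈ -1746.1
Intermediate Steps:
Function('F')(o) = -2
r = Rational(-1, 3) (r = Mul(Rational(-1, 3), 1) = Rational(-1, 3) ≈ -0.33333)
Function('h')(A) = Rational(-36, 7) (Function('h')(A) = Add(-5, Mul(Rational(1, 3), Pow(Add(-2, Rational(-1, 3)), -1))) = Add(-5, Mul(Rational(1, 3), Pow(Rational(-7, 3), -1))) = Add(-5, Mul(Rational(1, 3), Rational(-3, 7))) = Add(-5, Rational(-1, 7)) = Rational(-36, 7))
Function('E')(X, T) = Mul(Add(T, X), Add(-4, T, Mul(Rational(-36, 7), X))) (Function('E')(X, T) = Mul(Add(X, T), Add(T, Add(Mul(Rational(-36, 7), X), -4))) = Mul(Add(T, X), Add(T, Add(-4, Mul(Rational(-36, 7), X)))) = Mul(Add(T, X), Add(-4, T, Mul(Rational(-36, 7), X))))
Add(-2254, Mul(-1, Function('E')(10, -1))) = Add(-2254, Mul(-1, Add(Pow(-1, 2), Mul(-4, -1), Mul(-4, 10), Mul(Rational(-36, 7), Pow(10, 2)), Mul(Rational(-29, 7), -1, 10)))) = Add(-2254, Mul(-1, Add(1, 4, -40, Mul(Rational(-36, 7), 100), Rational(290, 7)))) = Add(-2254, Mul(-1, Add(1, 4, -40, Rational(-3600, 7), Rational(290, 7)))) = Add(-2254, Mul(-1, Rational(-3555, 7))) = Add(-2254, Rational(3555, 7)) = Rational(-12223, 7)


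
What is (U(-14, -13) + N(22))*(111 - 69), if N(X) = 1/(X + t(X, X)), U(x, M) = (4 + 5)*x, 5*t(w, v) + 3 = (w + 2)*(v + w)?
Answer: -6154386/1163 ≈ -5291.8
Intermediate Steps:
t(w, v) = -3/5 + (2 + w)*(v + w)/5 (t(w, v) = -3/5 + ((w + 2)*(v + w))/5 = -3/5 + ((2 + w)*(v + w))/5 = -3/5 + (2 + w)*(v + w)/5)
U(x, M) = 9*x
N(X) = 1/(-3/5 + 2*X**2/5 + 9*X/5) (N(X) = 1/(X + (-3/5 + X**2/5 + 2*X/5 + 2*X/5 + X*X/5)) = 1/(X + (-3/5 + X**2/5 + 2*X/5 + 2*X/5 + X**2/5)) = 1/(X + (-3/5 + 2*X**2/5 + 4*X/5)) = 1/(-3/5 + 2*X**2/5 + 9*X/5))
(U(-14, -13) + N(22))*(111 - 69) = (9*(-14) + 5/(-3 + 2*22**2 + 9*22))*(111 - 69) = (-126 + 5/(-3 + 2*484 + 198))*42 = (-126 + 5/(-3 + 968 + 198))*42 = (-126 + 5/1163)*42 = -146533/1163*42 = -6154386/1163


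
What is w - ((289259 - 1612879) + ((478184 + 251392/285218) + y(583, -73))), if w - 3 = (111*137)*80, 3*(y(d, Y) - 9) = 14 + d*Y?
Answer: 888241918547/427827 ≈ 2.0762e+6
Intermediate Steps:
y(d, Y) = 41/3 + Y*d/3 (y(d, Y) = 9 + (14 + d*Y)/3 = 9 + (14 + Y*d)/3 = 9 + (14/3 + Y*d/3) = 41/3 + Y*d/3)
w = 1216563 (w = 3 + (111*137)*80 = 3 + 15207*80 = 3 + 1216560 = 1216563)
w - ((289259 - 1612879) + ((478184 + 251392/285218) + y(583, -73))) = 1216563 - ((289259 - 1612879) + ((478184 + 251392/285218) + (41/3 + (⅓)*(-73)*583))) = 1216563 - (-1323620 + ((478184 + 251392*(1/285218)) + (41/3 - 42559/3))) = 1216563 - (-1323620 + ((478184 + 125696/142609) - 42518/3)) = 1216563 - (-1323620 + (68193467752/142609 - 42518/3)) = 1216563 - (-1323620 + 198516953794/427827) = 1216563 - 1*(-367763419946/427827) = 1216563 + 367763419946/427827 = 888241918547/427827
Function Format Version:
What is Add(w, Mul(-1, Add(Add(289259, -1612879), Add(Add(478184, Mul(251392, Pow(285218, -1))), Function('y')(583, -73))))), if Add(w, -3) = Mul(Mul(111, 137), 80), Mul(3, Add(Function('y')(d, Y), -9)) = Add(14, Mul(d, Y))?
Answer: Rational(888241918547, 427827) ≈ 2.0762e+6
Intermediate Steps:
Function('y')(d, Y) = Add(Rational(41, 3), Mul(Rational(1, 3), Y, d)) (Function('y')(d, Y) = Add(9, Mul(Rational(1, 3), Add(14, Mul(d, Y)))) = Add(9, Mul(Rational(1, 3), Add(14, Mul(Y, d)))) = Add(9, Add(Rational(14, 3), Mul(Rational(1, 3), Y, d))) = Add(Rational(41, 3), Mul(Rational(1, 3), Y, d)))
w = 1216563 (w = Add(3, Mul(Mul(111, 137), 80)) = Add(3, Mul(15207, 80)) = Add(3, 1216560) = 1216563)
Add(w, Mul(-1, Add(Add(289259, -1612879), Add(Add(478184, Mul(251392, Pow(285218, -1))), Function('y')(583, -73))))) = Add(1216563, Mul(-1, Add(Add(289259, -1612879), Add(Add(478184, Mul(251392, Pow(285218, -1))), Add(Rational(41, 3), Mul(Rational(1, 3), -73, 583)))))) = Add(1216563, Mul(-1, Add(-1323620, Add(Add(478184, Mul(251392, Rational(1, 285218))), Add(Rational(41, 3), Rational(-42559, 3)))))) = Add(1216563, Mul(-1, Add(-1323620, Add(Add(478184, Rational(125696, 142609)), Rational(-42518, 3))))) = Add(1216563, Mul(-1, Add(-1323620, Add(Rational(68193467752, 142609), Rational(-42518, 3))))) = Add(1216563, Mul(-1, Add(-1323620, Rational(198516953794, 427827)))) = Add(1216563, Mul(-1, Rational(-367763419946, 427827))) = Add(1216563, Rational(367763419946, 427827)) = Rational(888241918547, 427827)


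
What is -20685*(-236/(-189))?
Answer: -232460/9 ≈ -25829.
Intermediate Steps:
-20685*(-236/(-189)) = -20685*(-236*(-1/189)) = -20685*236/189 = -1*232460/9 = -232460/9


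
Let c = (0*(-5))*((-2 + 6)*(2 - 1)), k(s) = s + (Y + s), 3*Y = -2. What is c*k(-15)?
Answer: 0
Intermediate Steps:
Y = -2/3 (Y = (1/3)*(-2) = -2/3 ≈ -0.66667)
k(s) = -2/3 + 2*s (k(s) = s + (-2/3 + s) = -2/3 + 2*s)
c = 0 (c = 0*(4*1) = 0*4 = 0)
c*k(-15) = 0*(-2/3 + 2*(-15)) = 0*(-2/3 - 30) = 0*(-92/3) = 0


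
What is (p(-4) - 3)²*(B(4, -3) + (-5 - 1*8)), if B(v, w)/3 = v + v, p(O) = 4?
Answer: 11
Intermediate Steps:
B(v, w) = 6*v (B(v, w) = 3*(v + v) = 3*(2*v) = 6*v)
(p(-4) - 3)²*(B(4, -3) + (-5 - 1*8)) = (4 - 3)²*(6*4 + (-5 - 1*8)) = 1²*(24 + (-5 - 8)) = 1*(24 - 13) = 1*11 = 11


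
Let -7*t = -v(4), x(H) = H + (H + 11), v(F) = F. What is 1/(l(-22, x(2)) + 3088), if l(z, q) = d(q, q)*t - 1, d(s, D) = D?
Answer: 7/21669 ≈ 0.00032304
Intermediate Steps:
x(H) = 11 + 2*H (x(H) = H + (11 + H) = 11 + 2*H)
t = 4/7 (t = -(-1)*4/7 = -⅐*(-4) = 4/7 ≈ 0.57143)
l(z, q) = -1 + 4*q/7 (l(z, q) = q*(4/7) - 1 = 4*q/7 - 1 = -1 + 4*q/7)
1/(l(-22, x(2)) + 3088) = 1/((-1 + 4*(11 + 2*2)/7) + 3088) = 1/((-1 + 4*(11 + 4)/7) + 3088) = 1/((-1 + (4/7)*15) + 3088) = 1/((-1 + 60/7) + 3088) = 1/(53/7 + 3088) = 1/(21669/7) = 7/21669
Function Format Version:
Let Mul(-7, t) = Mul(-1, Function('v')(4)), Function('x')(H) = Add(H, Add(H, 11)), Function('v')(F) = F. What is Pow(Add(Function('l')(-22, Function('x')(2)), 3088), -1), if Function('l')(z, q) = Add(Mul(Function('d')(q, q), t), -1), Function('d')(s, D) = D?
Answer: Rational(7, 21669) ≈ 0.00032304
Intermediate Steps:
Function('x')(H) = Add(11, Mul(2, H)) (Function('x')(H) = Add(H, Add(11, H)) = Add(11, Mul(2, H)))
t = Rational(4, 7) (t = Mul(Rational(-1, 7), Mul(-1, 4)) = Mul(Rational(-1, 7), -4) = Rational(4, 7) ≈ 0.57143)
Function('l')(z, q) = Add(-1, Mul(Rational(4, 7), q)) (Function('l')(z, q) = Add(Mul(q, Rational(4, 7)), -1) = Add(Mul(Rational(4, 7), q), -1) = Add(-1, Mul(Rational(4, 7), q)))
Pow(Add(Function('l')(-22, Function('x')(2)), 3088), -1) = Pow(Add(Add(-1, Mul(Rational(4, 7), Add(11, Mul(2, 2)))), 3088), -1) = Pow(Add(Add(-1, Mul(Rational(4, 7), Add(11, 4))), 3088), -1) = Pow(Add(Add(-1, Mul(Rational(4, 7), 15)), 3088), -1) = Pow(Add(Add(-1, Rational(60, 7)), 3088), -1) = Pow(Add(Rational(53, 7), 3088), -1) = Pow(Rational(21669, 7), -1) = Rational(7, 21669)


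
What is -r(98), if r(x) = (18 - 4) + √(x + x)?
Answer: -28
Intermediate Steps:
r(x) = 14 + √2*√x (r(x) = 14 + √(2*x) = 14 + √2*√x)
-r(98) = -(14 + √2*√98) = -(14 + √2*(7*√2)) = -(14 + 14) = -1*28 = -28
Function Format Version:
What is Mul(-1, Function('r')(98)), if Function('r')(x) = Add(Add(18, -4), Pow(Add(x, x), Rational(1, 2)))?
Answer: -28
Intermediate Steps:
Function('r')(x) = Add(14, Mul(Pow(2, Rational(1, 2)), Pow(x, Rational(1, 2)))) (Function('r')(x) = Add(14, Pow(Mul(2, x), Rational(1, 2))) = Add(14, Mul(Pow(2, Rational(1, 2)), Pow(x, Rational(1, 2)))))
Mul(-1, Function('r')(98)) = Mul(-1, Add(14, Mul(Pow(2, Rational(1, 2)), Pow(98, Rational(1, 2))))) = Mul(-1, Add(14, Mul(Pow(2, Rational(1, 2)), Mul(7, Pow(2, Rational(1, 2)))))) = Mul(-1, Add(14, 14)) = Mul(-1, 28) = -28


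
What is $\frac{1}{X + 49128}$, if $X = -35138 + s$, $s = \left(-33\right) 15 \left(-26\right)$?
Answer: $\frac{1}{26860} \approx 3.723 \cdot 10^{-5}$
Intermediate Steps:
$s = 12870$ ($s = \left(-495\right) \left(-26\right) = 12870$)
$X = -22268$ ($X = -35138 + 12870 = -22268$)
$\frac{1}{X + 49128} = \frac{1}{-22268 + 49128} = \frac{1}{26860}$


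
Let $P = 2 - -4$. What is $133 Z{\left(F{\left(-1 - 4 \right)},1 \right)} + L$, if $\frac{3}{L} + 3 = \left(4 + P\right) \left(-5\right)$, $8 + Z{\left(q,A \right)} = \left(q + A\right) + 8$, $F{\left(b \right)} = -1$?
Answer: $- \frac{3}{53} \approx -0.056604$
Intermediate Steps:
$P = 6$ ($P = 2 + 4 = 6$)
$Z{\left(q,A \right)} = A + q$ ($Z{\left(q,A \right)} = -8 + \left(\left(q + A\right) + 8\right) = -8 + \left(\left(A + q\right) + 8\right) = -8 + \left(8 + A + q\right) = A + q$)
$L = - \frac{3}{53}$ ($L = \frac{3}{-3 + \left(4 + 6\right) \left(-5\right)} = \frac{3}{-3 + 10 \left(-5\right)} = \frac{3}{-3 - 50} = \frac{3}{-53} = 3 \left(- \frac{1}{53}\right) = - \frac{3}{53} \approx -0.056604$)
$133 Z{\left(F{\left(-1 - 4 \right)},1 \right)} + L = 133 \left(1 - 1\right) - \frac{3}{53} = 133 \cdot 0 - \frac{3}{53} = 0 - \frac{3}{53} = - \frac{3}{53}$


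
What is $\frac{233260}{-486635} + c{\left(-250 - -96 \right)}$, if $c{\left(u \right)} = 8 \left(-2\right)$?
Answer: $- \frac{1603884}{97327} \approx -16.479$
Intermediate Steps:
$c{\left(u \right)} = -16$
$\frac{233260}{-486635} + c{\left(-250 - -96 \right)} = \frac{233260}{-486635} - 16 = 233260 \left(- \frac{1}{486635}\right) - 16 = - \frac{46652}{97327} - 16 = - \frac{1603884}{97327}$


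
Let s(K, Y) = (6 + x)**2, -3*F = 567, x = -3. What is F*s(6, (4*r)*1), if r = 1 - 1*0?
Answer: -1701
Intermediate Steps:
F = -189 (F = -1/3*567 = -189)
r = 1 (r = 1 + 0 = 1)
s(K, Y) = 9 (s(K, Y) = (6 - 3)**2 = 3**2 = 9)
F*s(6, (4*r)*1) = -189*9 = -1701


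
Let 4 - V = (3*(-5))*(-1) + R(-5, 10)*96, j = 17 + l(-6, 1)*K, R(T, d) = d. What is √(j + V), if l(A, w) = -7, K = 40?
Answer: I*√1234 ≈ 35.128*I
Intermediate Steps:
j = -263 (j = 17 - 7*40 = 17 - 280 = -263)
V = -971 (V = 4 - ((3*(-5))*(-1) + 10*96) = 4 - (-15*(-1) + 960) = 4 - (15 + 960) = 4 - 1*975 = 4 - 975 = -971)
√(j + V) = √(-263 - 971) = √(-1234) = I*√1234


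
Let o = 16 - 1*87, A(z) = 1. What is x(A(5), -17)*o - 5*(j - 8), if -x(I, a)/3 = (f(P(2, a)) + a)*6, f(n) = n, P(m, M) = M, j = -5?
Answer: -43387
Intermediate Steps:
x(I, a) = -36*a (x(I, a) = -3*(a + a)*6 = -3*2*a*6 = -36*a)
o = -71 (o = 16 - 87 = -71)
x(A(5), -17)*o - 5*(j - 8) = -36*(-17)*(-71) - 5*(-5 - 8) = 612*(-71) - 5*(-13) = -43452 + 65 = -43387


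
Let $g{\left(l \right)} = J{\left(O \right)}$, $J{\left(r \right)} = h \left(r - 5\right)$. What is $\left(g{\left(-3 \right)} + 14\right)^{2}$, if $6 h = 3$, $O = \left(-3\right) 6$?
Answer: $\frac{25}{4} \approx 6.25$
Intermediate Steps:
$O = -18$
$h = \frac{1}{2}$ ($h = \frac{1}{6} \cdot 3 = \frac{1}{2} \approx 0.5$)
$J{\left(r \right)} = - \frac{5}{2} + \frac{r}{2}$ ($J{\left(r \right)} = \frac{r - 5}{2} = \frac{-5 + r}{2} = - \frac{5}{2} + \frac{r}{2}$)
$g{\left(l \right)} = - \frac{23}{2}$ ($g{\left(l \right)} = - \frac{5}{2} + \frac{1}{2} \left(-18\right) = - \frac{5}{2} - 9 = - \frac{23}{2}$)
$\left(g{\left(-3 \right)} + 14\right)^{2} = \left(- \frac{23}{2} + 14\right)^{2} = \left(\frac{5}{2}\right)^{2} = \frac{25}{4}$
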